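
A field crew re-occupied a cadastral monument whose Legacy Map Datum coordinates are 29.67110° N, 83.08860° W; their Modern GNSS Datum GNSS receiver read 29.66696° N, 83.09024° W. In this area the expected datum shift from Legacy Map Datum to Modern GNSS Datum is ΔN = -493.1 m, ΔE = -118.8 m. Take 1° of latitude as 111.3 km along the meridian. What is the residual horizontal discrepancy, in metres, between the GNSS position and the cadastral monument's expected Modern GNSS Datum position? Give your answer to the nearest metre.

51 m

Observed coordinate differences: Δφ = -0.00414°, Δλ = -0.00164°.
Converting to metres (1° lat = 111300 m, cos φ = 0.868881): observed ΔN = -460.8 m, observed ΔE = -158.6 m.
Subtracting the expected shift leaves a residual of -460.8 − (-493.1) = 32.3 m north and -158.6 − (-118.8) = -39.8 m east.
Residual distance = √(32.3² + (-39.8)²) = 51.3 m.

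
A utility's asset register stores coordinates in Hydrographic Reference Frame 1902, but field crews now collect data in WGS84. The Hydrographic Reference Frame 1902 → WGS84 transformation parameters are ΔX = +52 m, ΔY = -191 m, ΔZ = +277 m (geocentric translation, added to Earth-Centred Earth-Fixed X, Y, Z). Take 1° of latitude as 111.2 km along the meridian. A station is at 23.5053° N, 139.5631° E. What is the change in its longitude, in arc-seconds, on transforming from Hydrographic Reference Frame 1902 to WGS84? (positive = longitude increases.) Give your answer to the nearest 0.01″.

Δλ = 3.94″

sin φ = 0.398834, cos φ = 0.917023, sin λ = 0.648610, cos λ = -0.761121.
East component: ΔE = −sin λ·ΔX + cos λ·ΔY = −(0.648610)(52) + (-0.761121)(-191) = 111.65 m.
1° of latitude spans 111200 m; at latitude φ, 1° of longitude spans that × cos φ = 101973.0 m, so Δλ = 111.65 / 101973.0 × 3600 = 3.942″.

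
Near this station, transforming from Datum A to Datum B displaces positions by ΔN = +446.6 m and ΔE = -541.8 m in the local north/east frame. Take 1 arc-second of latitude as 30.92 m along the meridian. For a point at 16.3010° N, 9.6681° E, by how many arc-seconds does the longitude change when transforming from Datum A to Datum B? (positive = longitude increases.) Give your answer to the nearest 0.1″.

At latitude 16.3010°, cos φ = 0.959800.
1″ of longitude at this latitude = 30.92 × cos φ = 29.6770 m, so Δλ = -541.8 / 29.6770 = -18.257″.

Δλ = -18.3″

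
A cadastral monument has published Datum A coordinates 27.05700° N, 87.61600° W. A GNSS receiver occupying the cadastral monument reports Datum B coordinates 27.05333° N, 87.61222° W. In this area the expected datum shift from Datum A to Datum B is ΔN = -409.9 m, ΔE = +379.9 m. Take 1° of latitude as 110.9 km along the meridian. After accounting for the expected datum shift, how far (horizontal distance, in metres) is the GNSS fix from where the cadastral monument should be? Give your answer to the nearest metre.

7 m

Observed coordinate differences: Δφ = -0.00367°, Δλ = +0.00378°.
Converting to metres (1° lat = 110900 m, cos φ = 0.890554): observed ΔN = -407.0 m, observed ΔE = 373.3 m.
Subtracting the expected shift leaves a residual of -407.0 − (-409.9) = 2.9 m north and 373.3 − (379.9) = -6.6 m east.
Residual distance = √(2.9² + (-6.6)²) = 7.2 m.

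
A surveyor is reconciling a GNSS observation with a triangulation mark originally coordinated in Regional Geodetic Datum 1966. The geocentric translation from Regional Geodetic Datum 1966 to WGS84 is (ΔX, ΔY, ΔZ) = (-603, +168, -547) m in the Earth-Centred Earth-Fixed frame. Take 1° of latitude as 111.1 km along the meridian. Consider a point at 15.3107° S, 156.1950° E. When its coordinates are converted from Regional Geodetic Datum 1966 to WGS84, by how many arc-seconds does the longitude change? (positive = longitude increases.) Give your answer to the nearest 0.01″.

sin φ = -0.264053, cos φ = 0.964508, sin λ = 0.403625, cos λ = -0.914924.
East component: ΔE = −sin λ·ΔX + cos λ·ΔY = −(0.403625)(-603) + (-0.914924)(168) = 89.68 m.
1° of latitude spans 111100 m; at latitude φ, 1° of longitude spans that × cos φ = 107156.9 m, so Δλ = 89.68 / 107156.9 × 3600 = 3.013″.

Δλ = 3.01″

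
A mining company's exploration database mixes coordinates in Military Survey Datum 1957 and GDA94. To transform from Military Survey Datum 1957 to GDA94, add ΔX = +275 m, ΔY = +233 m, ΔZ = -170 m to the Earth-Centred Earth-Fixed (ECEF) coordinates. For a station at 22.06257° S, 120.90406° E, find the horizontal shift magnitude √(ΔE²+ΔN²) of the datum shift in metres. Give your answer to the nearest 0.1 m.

The local east axis at (φ, λ) is (−sin λ, cos λ, 0), so ΔE = −sin(120.90406°)·275 + cos(120.90406°)·233 = -355.63 m.
The local north axis is (−sin φ cos λ, −sin φ sin λ, cos φ), giving ΔN = -53.053 + 75.094 − 157.552 = -135.51 m.
Horizontal magnitude = √(ΔE² + ΔN²) = √((-355.63)² + (-135.51)²) = 380.57 m.

380.6 m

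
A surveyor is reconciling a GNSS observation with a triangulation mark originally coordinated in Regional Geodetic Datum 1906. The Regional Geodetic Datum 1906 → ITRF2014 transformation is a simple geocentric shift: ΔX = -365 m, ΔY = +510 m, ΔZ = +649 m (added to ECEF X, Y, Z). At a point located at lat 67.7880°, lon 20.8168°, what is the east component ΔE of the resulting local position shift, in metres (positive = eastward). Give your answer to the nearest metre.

ΔE = 606 m

At φ = 67.7880°, λ = 20.8168°: sin φ = 0.925791, cos φ = 0.378035, sin λ = 0.355381, cos λ = 0.934722.
ΔE = −sin λ·ΔX + cos λ·ΔY = −(0.355381)·(-365) + (0.934722)·(510) = 606.42 m.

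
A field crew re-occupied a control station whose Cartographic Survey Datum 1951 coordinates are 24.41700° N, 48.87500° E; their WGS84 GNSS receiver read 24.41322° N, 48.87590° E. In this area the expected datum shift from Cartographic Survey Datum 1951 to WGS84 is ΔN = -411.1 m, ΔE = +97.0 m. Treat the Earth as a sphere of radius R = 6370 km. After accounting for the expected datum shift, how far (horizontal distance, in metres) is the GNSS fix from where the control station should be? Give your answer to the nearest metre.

11 m

Observed coordinate differences: Δφ = -0.00378°, Δλ = +0.00090°.
Converting to metres (1° lat = 111177 m, cos φ = 0.910561): observed ΔN = -420.3 m, observed ΔE = 91.1 m.
Subtracting the expected shift leaves a residual of -420.3 − (-411.1) = -9.2 m north and 91.1 − (97.0) = -5.9 m east.
Residual distance = √((-9.2)² + (-5.9)²) = 10.9 m.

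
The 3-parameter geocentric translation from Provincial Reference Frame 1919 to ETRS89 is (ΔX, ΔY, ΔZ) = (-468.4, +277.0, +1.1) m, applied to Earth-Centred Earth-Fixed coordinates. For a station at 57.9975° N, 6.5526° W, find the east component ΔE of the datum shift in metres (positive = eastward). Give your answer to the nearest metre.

At φ = 57.9975°, λ = -6.5526°: sin φ = 0.848025, cos φ = 0.529956, sin λ = -0.114115, cos λ = 0.993468.
ΔE = −sin λ·ΔX + cos λ·ΔY = −(-0.114115)·(-468.4) + (0.993468)·(277.0) = 221.74 m.

ΔE = 222 m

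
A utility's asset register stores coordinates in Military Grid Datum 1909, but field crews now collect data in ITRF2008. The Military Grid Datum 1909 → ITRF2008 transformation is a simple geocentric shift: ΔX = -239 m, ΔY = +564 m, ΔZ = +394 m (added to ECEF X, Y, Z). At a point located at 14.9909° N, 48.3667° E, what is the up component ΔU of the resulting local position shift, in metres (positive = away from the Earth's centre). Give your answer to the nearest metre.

The local up (radial) axis is (cos φ cos λ, cos φ sin λ, sin φ), giving ΔU = -153.378 + 407.194 + 101.914 = 355.73 m.

ΔU = 356 m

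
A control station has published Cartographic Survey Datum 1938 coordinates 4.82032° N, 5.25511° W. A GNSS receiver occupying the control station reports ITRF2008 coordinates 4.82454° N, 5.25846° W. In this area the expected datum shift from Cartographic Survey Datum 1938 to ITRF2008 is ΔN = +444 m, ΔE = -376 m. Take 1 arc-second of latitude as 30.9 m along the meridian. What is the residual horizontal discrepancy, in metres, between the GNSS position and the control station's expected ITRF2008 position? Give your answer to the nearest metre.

Observed coordinate differences: Δφ = +0.00422°, Δλ = -0.00335°.
Converting to metres (1° lat = 111240 m, cos φ = 0.996463): observed ΔN = 469.4 m, observed ΔE = -371.3 m.
Subtracting the expected shift leaves a residual of 469.4 − (444) = 25.4 m north and -371.3 − (-376) = 4.7 m east.
Residual distance = √(25.4² + 4.7²) = 25.9 m.

26 m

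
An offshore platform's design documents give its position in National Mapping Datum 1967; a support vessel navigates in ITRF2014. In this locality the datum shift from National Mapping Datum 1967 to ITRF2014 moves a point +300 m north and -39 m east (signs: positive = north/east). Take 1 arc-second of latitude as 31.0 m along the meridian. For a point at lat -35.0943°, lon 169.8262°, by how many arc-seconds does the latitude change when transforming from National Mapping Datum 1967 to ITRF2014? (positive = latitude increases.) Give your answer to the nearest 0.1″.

Δφ = 9.7″

1″ of latitude = 31.00 m, so Δφ = 300.0 / 31.00 = 9.677″.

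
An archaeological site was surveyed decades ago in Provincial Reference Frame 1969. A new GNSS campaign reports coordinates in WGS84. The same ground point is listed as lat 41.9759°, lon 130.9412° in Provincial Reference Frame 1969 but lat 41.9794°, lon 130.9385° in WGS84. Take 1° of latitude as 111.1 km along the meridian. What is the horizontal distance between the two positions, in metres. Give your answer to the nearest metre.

448 m

Δφ = 41.9794° − 41.9759° = +0.0035°; Δλ = 130.9385° − 130.9412° = -0.0027°.
ΔN = Δφ × 111100 = 388.8 m; ΔE = Δλ × 111100 × cos(41.9759°) = -0.0027 × 111100 × 0.743426 = -223.0 m.
Distance = √(ΔE² + ΔN²) = √((-223.0)² + 388.8²) = 448.3 m.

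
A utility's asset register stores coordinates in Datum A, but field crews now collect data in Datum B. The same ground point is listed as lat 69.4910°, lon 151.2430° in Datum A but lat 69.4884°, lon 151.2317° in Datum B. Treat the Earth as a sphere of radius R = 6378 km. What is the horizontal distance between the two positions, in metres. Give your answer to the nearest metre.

Δφ = 69.4884° − 69.4910° = -0.0026°; Δλ = 151.2317° − 151.2430° = -0.0113°.
1° along a meridian = πR/180 = 111317 m.
ΔN = Δφ × 111317 = -289.4 m; ΔE = Δλ × 111317 × cos(69.4910°) = -0.0113 × 111317 × 0.350355 = -440.7 m.
Distance = √(ΔE² + ΔN²) = √((-440.7)² + (-289.4)²) = 527.2 m.

527 m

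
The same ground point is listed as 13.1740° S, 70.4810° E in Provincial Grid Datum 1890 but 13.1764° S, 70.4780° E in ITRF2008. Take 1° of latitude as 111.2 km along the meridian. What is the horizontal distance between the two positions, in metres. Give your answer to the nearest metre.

420 m

Δφ = -13.1764° − -13.1740° = -0.0024°; Δλ = 70.4780° − 70.4810° = -0.0030°.
ΔN = Δφ × 111200 = -266.9 m; ΔE = Δλ × 111200 × cos(-13.1740°) = -0.0030 × 111200 × 0.973682 = -324.8 m.
Distance = √(ΔE² + ΔN²) = √((-324.8)² + (-266.9)²) = 420.4 m.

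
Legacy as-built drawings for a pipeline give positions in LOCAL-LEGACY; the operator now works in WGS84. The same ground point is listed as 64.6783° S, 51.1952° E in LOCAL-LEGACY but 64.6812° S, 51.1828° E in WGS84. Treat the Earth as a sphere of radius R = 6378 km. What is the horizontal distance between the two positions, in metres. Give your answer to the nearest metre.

Δφ = -64.6812° − -64.6783° = -0.0029°; Δλ = 51.1828° − 51.1952° = -0.0124°.
1° along a meridian = πR/180 = 111317 m.
ΔN = Δφ × 111317 = -322.8 m; ΔE = Δλ × 111317 × cos(-64.6783°) = -0.0124 × 111317 × 0.427700 = -590.4 m.
Distance = √(ΔE² + ΔN²) = √((-590.4)² + (-322.8)²) = 672.9 m.

673 m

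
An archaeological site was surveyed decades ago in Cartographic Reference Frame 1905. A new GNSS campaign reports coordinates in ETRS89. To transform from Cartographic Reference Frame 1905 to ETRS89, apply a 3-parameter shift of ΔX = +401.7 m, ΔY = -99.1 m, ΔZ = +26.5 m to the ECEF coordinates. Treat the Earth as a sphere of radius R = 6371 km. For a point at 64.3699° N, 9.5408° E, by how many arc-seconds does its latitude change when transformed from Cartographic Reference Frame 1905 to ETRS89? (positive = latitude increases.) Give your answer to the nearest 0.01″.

sin φ = 0.901605, cos φ = 0.432559, sin λ = 0.165750, cos λ = 0.986168.
North component: ΔN = −sin φ cos λ·ΔX − sin φ sin λ·ΔY + cos φ·ΔZ = −(0.901605)(0.986168)(401.7) − (0.901605)(0.165750)(-99.1) + (0.432559)(26.5) = -330.89 m.
1° of latitude spans πR/180 = 111195 m, so Δφ = -330.89 / 111195 × 3600 = -10.713″.

Δφ = -10.71″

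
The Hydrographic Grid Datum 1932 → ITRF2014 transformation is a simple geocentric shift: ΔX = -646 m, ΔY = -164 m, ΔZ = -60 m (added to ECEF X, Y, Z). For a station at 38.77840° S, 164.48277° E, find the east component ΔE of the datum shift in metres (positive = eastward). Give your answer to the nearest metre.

ΔE = 331 m

The local east axis at (φ, λ) is (−sin λ, cos λ, 0), so ΔE = −sin(164.48277°)·(-646) + cos(164.48277°)·(-164) = 330.85 m.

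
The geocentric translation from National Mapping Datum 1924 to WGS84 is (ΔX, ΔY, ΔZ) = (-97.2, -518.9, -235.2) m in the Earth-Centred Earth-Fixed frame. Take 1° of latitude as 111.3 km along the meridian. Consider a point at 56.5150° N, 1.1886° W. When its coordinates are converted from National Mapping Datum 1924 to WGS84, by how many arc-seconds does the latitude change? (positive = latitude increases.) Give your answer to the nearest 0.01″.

sin φ = 0.834030, cos φ = 0.551719, sin λ = -0.020743, cos λ = 0.999785.
North component: ΔN = −sin φ cos λ·ΔX − sin φ sin λ·ΔY + cos φ·ΔZ = −(0.834030)(0.999785)(-97.2) − (0.834030)(-0.020743)(-518.9) + (0.551719)(-235.2) = -57.69 m.
1° of latitude spans 111300 m, so Δφ = -57.69 / 111300 × 3600 = -1.866″.

Δφ = -1.87″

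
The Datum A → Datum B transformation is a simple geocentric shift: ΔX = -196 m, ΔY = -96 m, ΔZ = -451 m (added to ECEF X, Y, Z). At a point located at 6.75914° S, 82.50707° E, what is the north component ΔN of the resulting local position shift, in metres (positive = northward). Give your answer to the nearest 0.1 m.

The local north axis is (−sin φ cos λ, −sin φ sin λ, cos φ), giving ΔN = -3.008 − 11.202 − 447.865 = -462.08 m.

ΔN = -462.1 m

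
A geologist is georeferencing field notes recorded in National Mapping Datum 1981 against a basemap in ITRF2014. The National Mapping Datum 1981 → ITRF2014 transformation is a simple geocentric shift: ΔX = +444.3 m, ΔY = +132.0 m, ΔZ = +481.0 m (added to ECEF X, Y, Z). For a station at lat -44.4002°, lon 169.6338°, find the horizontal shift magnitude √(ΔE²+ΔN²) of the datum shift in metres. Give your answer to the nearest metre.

The local east axis at (φ, λ) is (−sin λ, cos λ, 0), so ΔE = −sin(169.6338°)·444.3 + cos(169.6338°)·132.0 = -209.79 m.
The local north axis is (−sin φ cos λ, −sin φ sin λ, cos φ), giving ΔN = -305.788 + 16.618 + 343.660 = 54.49 m.
Horizontal magnitude = √(ΔE² + ΔN²) = √((-209.79)² + 54.49²) = 216.75 m.

217 m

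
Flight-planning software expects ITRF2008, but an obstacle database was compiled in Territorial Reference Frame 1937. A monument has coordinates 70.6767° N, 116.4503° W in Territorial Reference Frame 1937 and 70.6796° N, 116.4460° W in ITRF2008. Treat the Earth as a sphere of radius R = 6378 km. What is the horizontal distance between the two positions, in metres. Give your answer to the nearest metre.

Δφ = 70.6796° − 70.6767° = +0.0029°; Δλ = -116.4460° − -116.4503° = +0.0043°.
1° along a meridian = πR/180 = 111317 m.
ΔN = Δφ × 111317 = 322.8 m; ΔE = Δλ × 111317 × cos(70.6767°) = +0.0043 × 111317 × 0.330898 = 158.4 m.
Distance = √(ΔE² + ΔN²) = √(158.4² + 322.8²) = 359.6 m.

360 m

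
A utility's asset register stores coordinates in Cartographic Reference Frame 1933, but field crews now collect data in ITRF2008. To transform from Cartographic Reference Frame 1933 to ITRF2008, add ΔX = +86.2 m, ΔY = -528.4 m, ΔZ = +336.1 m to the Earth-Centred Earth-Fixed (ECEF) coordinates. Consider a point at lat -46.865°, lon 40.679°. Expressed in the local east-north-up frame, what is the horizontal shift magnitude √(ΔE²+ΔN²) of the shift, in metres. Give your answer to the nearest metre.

458 m

The local east axis at (φ, λ) is (−sin λ, cos λ, 0), so ΔE = −sin(40.679°)·86.2 + cos(40.679°)·(-528.4) = -456.91 m.
The local north axis is (−sin φ cos λ, −sin φ sin λ, cos φ), giving ΔN = 47.705 − 251.340 + 229.798 = 26.16 m.
Horizontal magnitude = √(ΔE² + ΔN²) = √((-456.91)² + 26.16²) = 457.66 m.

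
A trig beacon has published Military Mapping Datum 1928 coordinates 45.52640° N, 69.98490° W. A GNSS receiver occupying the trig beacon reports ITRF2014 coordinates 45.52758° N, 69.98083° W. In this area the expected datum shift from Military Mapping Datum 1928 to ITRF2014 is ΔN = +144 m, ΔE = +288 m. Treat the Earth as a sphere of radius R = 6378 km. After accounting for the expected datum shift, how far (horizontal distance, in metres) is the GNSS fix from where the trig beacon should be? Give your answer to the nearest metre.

Observed coordinate differences: Δφ = +0.00118°, Δλ = +0.00407°.
Converting to metres (1° lat = 111317 m, cos φ = 0.700581): observed ΔN = 131.4 m, observed ΔE = 317.4 m.
Subtracting the expected shift leaves a residual of 131.4 − (144) = -12.6 m north and 317.4 − (288) = 29.4 m east.
Residual distance = √((-12.6)² + 29.4²) = 32.0 m.

32 m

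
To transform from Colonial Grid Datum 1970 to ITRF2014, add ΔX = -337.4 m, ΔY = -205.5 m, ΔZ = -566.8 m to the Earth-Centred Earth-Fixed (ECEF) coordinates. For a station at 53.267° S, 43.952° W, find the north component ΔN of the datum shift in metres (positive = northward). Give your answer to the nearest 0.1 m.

The local north axis is (−sin φ cos λ, −sin φ sin λ, cos φ), giving ΔN = -194.669 + 114.307 − 338.996 = -419.36 m.

ΔN = -419.4 m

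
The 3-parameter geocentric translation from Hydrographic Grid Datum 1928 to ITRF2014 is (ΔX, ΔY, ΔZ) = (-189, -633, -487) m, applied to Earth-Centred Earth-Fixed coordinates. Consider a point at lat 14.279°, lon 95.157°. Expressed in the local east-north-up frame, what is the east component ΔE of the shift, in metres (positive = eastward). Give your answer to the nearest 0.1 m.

At φ = 14.279°, λ = 95.157°: sin φ = 0.246644, cos φ = 0.969106, sin λ = 0.995952, cos λ = -0.089885.
ΔE = −sin λ·ΔX + cos λ·ΔY = −(0.995952)·(-189) + (-0.089885)·(-633) = 245.13 m.

ΔE = 245.1 m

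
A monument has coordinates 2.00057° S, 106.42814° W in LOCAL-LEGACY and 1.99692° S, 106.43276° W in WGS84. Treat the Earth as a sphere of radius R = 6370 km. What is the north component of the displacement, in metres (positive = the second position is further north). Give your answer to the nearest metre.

ΔN = 406 m

Δφ = -1.99692° − -2.00057° = +0.00365°; Δλ = -106.43276° − -106.42814° = -0.00462°.
1° along a meridian = πR/180 = 111177 m.
ΔN = Δφ × 111177 = 405.8 m; ΔE = Δλ × 111177 × cos(-2.00057°) = -0.00462 × 111177 × 0.999390 = -513.3 m.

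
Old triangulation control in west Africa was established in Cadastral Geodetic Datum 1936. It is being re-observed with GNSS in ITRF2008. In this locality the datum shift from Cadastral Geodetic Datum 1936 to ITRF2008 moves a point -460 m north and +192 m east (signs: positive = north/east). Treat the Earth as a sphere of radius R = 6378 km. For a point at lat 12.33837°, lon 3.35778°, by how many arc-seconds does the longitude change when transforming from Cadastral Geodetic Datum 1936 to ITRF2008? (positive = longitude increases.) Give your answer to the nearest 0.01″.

At latitude 12.33837°, cos φ = 0.976903.
One radian of longitude at latitude φ spans R cos φ, so Δλ = ΔE / (R cos φ) = 192.0 / (6378000 × 0.976903) = 3.0815e-05 rad = 6.356″.

Δλ = 6.36″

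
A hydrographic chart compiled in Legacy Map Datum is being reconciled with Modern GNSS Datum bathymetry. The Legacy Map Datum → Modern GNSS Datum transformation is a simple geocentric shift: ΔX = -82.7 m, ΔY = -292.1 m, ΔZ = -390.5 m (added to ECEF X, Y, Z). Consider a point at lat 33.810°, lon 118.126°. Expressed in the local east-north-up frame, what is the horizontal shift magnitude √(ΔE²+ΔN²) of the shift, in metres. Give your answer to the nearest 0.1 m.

292.4 m

The local east axis at (φ, λ) is (−sin λ, cos λ, 0), so ΔE = −sin(118.126°)·(-82.7) + cos(118.126°)·(-292.1) = 210.63 m.
The local north axis is (−sin φ cos λ, −sin φ sin λ, cos φ), giving ΔN = -21.693 + 143.343 − 324.462 = -202.81 m.
Horizontal magnitude = √(ΔE² + ΔN²) = √(210.63² + (-202.81)²) = 292.40 m.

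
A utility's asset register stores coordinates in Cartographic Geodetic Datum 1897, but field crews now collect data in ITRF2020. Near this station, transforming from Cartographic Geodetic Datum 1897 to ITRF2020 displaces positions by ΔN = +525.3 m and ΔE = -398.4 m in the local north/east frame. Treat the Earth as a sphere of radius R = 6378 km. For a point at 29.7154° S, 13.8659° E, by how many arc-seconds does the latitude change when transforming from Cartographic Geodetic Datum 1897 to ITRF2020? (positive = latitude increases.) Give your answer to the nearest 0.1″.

Δφ = 17.0″

On a sphere of radius R, 1 rad of latitude = R, so Δφ = ΔN / R = 525.3 / 6378000 = 8.2361e-05 rad = 16.988″.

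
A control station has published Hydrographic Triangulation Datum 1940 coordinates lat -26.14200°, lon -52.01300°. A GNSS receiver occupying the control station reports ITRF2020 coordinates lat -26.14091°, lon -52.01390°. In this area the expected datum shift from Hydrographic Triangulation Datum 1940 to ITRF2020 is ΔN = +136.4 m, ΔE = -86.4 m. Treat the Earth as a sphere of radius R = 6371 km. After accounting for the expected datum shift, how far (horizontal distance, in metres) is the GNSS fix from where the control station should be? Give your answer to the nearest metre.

Observed coordinate differences: Δφ = +0.00109°, Δλ = -0.00090°.
Converting to metres (1° lat = 111195 m, cos φ = 0.897705): observed ΔN = 121.2 m, observed ΔE = -89.8 m.
Subtracting the expected shift leaves a residual of 121.2 − (136.4) = -15.2 m north and -89.8 − (-86.4) = -3.4 m east.
Residual distance = √((-15.2)² + (-3.4)²) = 15.6 m.

16 m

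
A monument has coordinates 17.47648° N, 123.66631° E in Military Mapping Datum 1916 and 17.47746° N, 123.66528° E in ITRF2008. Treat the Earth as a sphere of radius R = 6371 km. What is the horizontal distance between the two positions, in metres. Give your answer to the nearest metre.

154 m

Δφ = 17.47746° − 17.47648° = +0.00098°; Δλ = 123.66528° − 123.66631° = -0.00103°.
1° along a meridian = πR/180 = 111195 m.
ΔN = Δφ × 111195 = 109.0 m; ΔE = Δλ × 111195 × cos(17.47648°) = -0.00103 × 111195 × 0.953840 = -109.2 m.
Distance = √(ΔE² + ΔN²) = √((-109.2)² + 109.0²) = 154.3 m.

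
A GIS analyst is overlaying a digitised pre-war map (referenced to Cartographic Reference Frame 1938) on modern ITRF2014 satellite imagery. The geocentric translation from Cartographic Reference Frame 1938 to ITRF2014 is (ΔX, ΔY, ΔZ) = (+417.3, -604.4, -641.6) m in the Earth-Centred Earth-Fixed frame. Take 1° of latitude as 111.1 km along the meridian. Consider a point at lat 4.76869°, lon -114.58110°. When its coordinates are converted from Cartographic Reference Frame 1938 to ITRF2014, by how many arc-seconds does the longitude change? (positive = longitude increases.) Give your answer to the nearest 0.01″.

Δλ = 20.51″

sin φ = 0.083133, cos φ = 0.996538, sin λ = -0.909373, cos λ = -0.415981.
East component: ΔE = −sin λ·ΔX + cos λ·ΔY = −(-0.909373)(417.3) + (-0.415981)(-604.4) = 630.90 m.
1° of latitude spans 111100 m; at latitude φ, 1° of longitude spans that × cos φ = 110715.4 m, so Δλ = 630.90 / 110715.4 × 3600 = 20.514″.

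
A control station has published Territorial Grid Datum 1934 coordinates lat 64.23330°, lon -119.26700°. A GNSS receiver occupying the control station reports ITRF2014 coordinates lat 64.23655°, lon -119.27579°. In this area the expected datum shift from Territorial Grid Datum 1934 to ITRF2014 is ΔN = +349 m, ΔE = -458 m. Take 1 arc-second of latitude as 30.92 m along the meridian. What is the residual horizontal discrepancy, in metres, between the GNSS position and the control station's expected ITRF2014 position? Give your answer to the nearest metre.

Observed coordinate differences: Δφ = +0.00325°, Δλ = -0.00879°.
Converting to metres (1° lat = 111312 m, cos φ = 0.434708): observed ΔN = 361.8 m, observed ΔE = -425.3 m.
Subtracting the expected shift leaves a residual of 361.8 − (349) = 12.8 m north and -425.3 − (-458) = 32.7 m east.
Residual distance = √(12.8² + 32.7²) = 35.1 m.

35 m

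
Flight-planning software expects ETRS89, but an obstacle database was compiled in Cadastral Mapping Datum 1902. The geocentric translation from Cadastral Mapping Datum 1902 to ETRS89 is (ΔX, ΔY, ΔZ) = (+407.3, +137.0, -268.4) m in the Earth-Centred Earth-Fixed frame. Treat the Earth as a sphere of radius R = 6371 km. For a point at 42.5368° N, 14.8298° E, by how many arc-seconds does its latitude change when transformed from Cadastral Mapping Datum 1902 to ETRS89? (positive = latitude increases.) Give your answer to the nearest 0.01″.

Δφ = -15.79″

sin φ = 0.676064, cos φ = 0.736843, sin λ = 0.255949, cos λ = 0.966690.
North component: ΔN = −sin φ cos λ·ΔX − sin φ sin λ·ΔY + cos φ·ΔZ = −(0.676064)(0.966690)(407.3) − (0.676064)(0.255949)(137.0) + (0.736843)(-268.4) = -487.66 m.
1° of latitude spans πR/180 = 111195 m, so Δφ = -487.66 / 111195 × 3600 = -15.788″.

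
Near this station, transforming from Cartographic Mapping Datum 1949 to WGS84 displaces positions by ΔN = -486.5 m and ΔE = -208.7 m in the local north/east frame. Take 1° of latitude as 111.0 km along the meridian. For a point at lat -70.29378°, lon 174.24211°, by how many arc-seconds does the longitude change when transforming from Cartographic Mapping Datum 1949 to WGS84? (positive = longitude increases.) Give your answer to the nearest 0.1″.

At latitude -70.29378°, cos φ = 0.337197.
1° of longitude at this latitude = 111.0 × cos φ = 37.43 km, so Δλ = -208.7 / 37428.9 = -0.0055759° = -20.073″.

Δλ = -20.1″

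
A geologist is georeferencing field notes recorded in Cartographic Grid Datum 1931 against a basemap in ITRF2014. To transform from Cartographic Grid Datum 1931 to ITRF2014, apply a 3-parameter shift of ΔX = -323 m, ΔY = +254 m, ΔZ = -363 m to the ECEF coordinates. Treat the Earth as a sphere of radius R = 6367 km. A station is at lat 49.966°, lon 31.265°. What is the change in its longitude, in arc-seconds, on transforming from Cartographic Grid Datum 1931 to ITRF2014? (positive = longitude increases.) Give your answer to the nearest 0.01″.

sin φ = 0.765663, cos φ = 0.643242, sin λ = 0.518997, cos λ = 0.854776.
East component: ΔE = −sin λ·ΔX + cos λ·ΔY = −(0.518997)(-323) + (0.854776)(254) = 384.75 m.
1° of latitude spans πR/180 = 111125 m; at latitude φ, 1° of longitude spans that × cos φ = 71480.3 m, so Δλ = 384.75 / 71480.3 × 3600 = 19.377″.

Δλ = 19.38″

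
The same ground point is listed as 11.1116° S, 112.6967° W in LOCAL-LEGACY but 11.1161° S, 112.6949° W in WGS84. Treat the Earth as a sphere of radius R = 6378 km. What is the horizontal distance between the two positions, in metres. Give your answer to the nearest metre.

538 m

Δφ = -11.1161° − -11.1116° = -0.0045°; Δλ = -112.6949° − -112.6967° = +0.0018°.
1° along a meridian = πR/180 = 111317 m.
ΔN = Δφ × 111317 = -500.9 m; ΔE = Δλ × 111317 × cos(-11.1116°) = +0.0018 × 111317 × 0.981254 = 196.6 m.
Distance = √(ΔE² + ΔN²) = √(196.6² + (-500.9)²) = 538.1 m.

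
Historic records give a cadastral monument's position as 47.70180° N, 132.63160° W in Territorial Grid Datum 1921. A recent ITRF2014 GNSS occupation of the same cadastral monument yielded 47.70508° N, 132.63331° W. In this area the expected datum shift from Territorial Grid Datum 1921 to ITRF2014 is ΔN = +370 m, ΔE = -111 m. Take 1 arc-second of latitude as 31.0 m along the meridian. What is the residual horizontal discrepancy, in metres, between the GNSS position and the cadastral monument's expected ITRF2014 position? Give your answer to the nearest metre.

18 m

Observed coordinate differences: Δφ = +0.00328°, Δλ = -0.00171°.
Converting to metres (1° lat = 111600 m, cos φ = 0.672989): observed ΔN = 366.0 m, observed ΔE = -128.4 m.
Subtracting the expected shift leaves a residual of 366.0 − (370) = -4.0 m north and -128.4 − (-111) = -17.4 m east.
Residual distance = √((-4.0)² + (-17.4)²) = 17.9 m.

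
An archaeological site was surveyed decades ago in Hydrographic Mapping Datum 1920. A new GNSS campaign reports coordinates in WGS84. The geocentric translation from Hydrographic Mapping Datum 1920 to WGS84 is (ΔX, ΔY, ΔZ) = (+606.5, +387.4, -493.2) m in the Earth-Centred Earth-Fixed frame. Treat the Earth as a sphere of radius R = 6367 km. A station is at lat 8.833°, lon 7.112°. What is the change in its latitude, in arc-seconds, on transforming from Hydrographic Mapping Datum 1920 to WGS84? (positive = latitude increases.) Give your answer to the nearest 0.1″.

Δφ = -19.0″

sin φ = 0.153555, cos φ = 0.988140, sin λ = 0.123809, cos λ = 0.992306.
North component: ΔN = −sin φ cos λ·ΔX − sin φ sin λ·ΔY + cos φ·ΔZ = −(0.153555)(0.992306)(606.5) − (0.153555)(0.123809)(387.4) + (0.988140)(-493.2) = -587.13 m.
1° of latitude spans πR/180 = 111125 m, so Δφ = -587.13 / 111125 × 3600 = -19.021″.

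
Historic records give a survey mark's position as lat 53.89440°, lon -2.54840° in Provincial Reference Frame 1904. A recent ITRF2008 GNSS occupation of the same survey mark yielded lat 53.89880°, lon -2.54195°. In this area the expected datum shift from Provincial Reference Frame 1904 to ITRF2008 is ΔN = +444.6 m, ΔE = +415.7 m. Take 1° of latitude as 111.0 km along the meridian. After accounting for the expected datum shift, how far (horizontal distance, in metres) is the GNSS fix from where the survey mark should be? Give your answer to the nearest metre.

44 m

Observed coordinate differences: Δφ = +0.00440°, Δλ = +0.00645°.
Converting to metres (1° lat = 111000 m, cos φ = 0.589275): observed ΔN = 488.4 m, observed ΔE = 421.9 m.
Subtracting the expected shift leaves a residual of 488.4 − (444.6) = 43.8 m north and 421.9 − (415.7) = 6.2 m east.
Residual distance = √(43.8² + 6.2²) = 44.2 m.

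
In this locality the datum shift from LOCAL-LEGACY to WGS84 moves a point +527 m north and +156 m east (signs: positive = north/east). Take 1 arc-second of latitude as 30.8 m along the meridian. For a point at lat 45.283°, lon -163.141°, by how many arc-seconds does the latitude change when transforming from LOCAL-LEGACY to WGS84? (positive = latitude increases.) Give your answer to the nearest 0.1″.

1″ of latitude = 30.80 m, so Δφ = 527.0 / 30.80 = 17.110″.

Δφ = 17.1″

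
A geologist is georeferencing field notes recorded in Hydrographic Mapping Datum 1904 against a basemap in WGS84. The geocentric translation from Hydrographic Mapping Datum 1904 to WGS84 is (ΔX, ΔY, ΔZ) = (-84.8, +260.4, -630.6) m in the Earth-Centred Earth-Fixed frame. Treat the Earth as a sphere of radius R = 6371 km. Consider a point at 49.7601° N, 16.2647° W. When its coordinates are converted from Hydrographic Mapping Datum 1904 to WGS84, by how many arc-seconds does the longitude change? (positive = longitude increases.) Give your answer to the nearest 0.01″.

sin φ = 0.763346, cos φ = 0.645989, sin λ = -0.280075, cos λ = 0.959978.
East component: ΔE = −sin λ·ΔX + cos λ·ΔY = −(-0.280075)(-84.8) + (0.959978)(260.4) = 226.23 m.
1° of latitude spans πR/180 = 111195 m; at latitude φ, 1° of longitude spans that × cos φ = 71830.7 m, so Δλ = 226.23 / 71830.7 × 3600 = 11.338″.

Δλ = 11.34″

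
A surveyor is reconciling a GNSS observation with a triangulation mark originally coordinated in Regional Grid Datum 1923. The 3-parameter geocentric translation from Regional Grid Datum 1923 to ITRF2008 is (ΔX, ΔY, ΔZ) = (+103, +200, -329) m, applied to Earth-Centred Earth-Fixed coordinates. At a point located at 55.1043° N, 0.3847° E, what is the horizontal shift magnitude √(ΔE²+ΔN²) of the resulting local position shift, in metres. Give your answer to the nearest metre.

At φ = 55.1043°, λ = 0.3847°: sin φ = 0.820195, cos φ = 0.572084, sin λ = 0.006714, cos λ = 0.999977.
ΔE = −sin λ·ΔX + cos λ·ΔY = −(0.006714)·(103) + (0.999977)·(200) = 199.30 m.
ΔN = −sin φ cos λ·ΔX − sin φ sin λ·ΔY + cos φ·ΔZ = −(0.820195)(0.999977)(103) − (0.820195)(0.006714)(200) + (0.572084)(-329) = -273.80 m.
Horizontal magnitude = √(ΔE² + ΔN²) = √(199.30² + (-273.80)²) = 338.65 m.

339 m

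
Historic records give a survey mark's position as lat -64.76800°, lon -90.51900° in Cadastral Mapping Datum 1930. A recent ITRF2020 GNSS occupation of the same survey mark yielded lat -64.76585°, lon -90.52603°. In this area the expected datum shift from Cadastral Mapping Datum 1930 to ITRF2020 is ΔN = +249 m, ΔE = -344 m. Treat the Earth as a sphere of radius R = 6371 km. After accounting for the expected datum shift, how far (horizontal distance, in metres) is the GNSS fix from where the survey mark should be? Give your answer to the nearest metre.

15 m

Observed coordinate differences: Δφ = +0.00215°, Δλ = -0.00703°.
Converting to metres (1° lat = 111195 m, cos φ = 0.426285): observed ΔN = 239.1 m, observed ΔE = -333.2 m.
Subtracting the expected shift leaves a residual of 239.1 − (249) = -9.9 m north and -333.2 − (-344) = 10.8 m east.
Residual distance = √((-9.9)² + 10.8²) = 14.7 m.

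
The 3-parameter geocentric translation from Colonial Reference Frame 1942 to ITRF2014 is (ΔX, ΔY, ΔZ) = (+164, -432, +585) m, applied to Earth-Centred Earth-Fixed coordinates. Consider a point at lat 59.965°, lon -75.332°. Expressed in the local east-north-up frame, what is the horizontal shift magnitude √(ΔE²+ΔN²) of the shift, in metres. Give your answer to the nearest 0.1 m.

115.9 m

At φ = 59.965°, λ = -75.332°: sin φ = 0.865720, cos φ = 0.500529, sin λ = -0.967409, cos λ = 0.253218.
ΔE = −sin λ·ΔX + cos λ·ΔY = −(-0.967409)·(164) + (0.253218)·(-432) = 49.27 m.
ΔN = −sin φ cos λ·ΔX − sin φ sin λ·ΔY + cos φ·ΔZ = −(0.865720)(0.253218)(164) − (0.865720)(-0.967409)(-432) + (0.500529)(585) = -104.94 m.
Horizontal magnitude = √(ΔE² + ΔN²) = √(49.27² + (-104.94)²) = 115.93 m.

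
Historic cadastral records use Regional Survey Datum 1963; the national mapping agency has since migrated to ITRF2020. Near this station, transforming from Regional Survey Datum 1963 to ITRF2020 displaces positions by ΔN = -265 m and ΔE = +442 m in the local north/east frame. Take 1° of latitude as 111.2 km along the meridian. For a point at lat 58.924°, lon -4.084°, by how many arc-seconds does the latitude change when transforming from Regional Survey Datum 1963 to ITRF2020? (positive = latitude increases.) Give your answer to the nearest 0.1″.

1° of latitude = 111.2 km, so Δφ = -265.0 / 111200 = -0.0023831° = -8.579″.

Δφ = -8.6″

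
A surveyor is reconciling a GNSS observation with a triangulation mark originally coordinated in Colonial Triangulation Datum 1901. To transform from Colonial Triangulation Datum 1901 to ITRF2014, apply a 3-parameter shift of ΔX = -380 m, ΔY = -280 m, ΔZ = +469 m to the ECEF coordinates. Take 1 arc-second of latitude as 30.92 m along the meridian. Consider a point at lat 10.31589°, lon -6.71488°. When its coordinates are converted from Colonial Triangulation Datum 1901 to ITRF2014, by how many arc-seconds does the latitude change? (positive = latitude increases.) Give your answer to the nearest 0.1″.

Δφ = 16.9″

sin φ = 0.179075, cos φ = 0.983835, sin λ = -0.116929, cos λ = 0.993140.
North component: ΔN = −sin φ cos λ·ΔX − sin φ sin λ·ΔY + cos φ·ΔZ = −(0.179075)(0.993140)(-380) − (0.179075)(-0.116929)(-280) + (0.983835)(469) = 523.14 m.
1° of latitude spans 3600 × 30.92 = 111312 m, so Δφ = 523.14 / 111312 × 3600 = 16.919″.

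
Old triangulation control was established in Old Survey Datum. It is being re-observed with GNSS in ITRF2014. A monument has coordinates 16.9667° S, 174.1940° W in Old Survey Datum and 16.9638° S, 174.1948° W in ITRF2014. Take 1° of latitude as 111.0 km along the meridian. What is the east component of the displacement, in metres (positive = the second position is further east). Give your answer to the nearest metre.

ΔE = -85 m

Δφ = -16.9638° − -16.9667° = +0.0029°; Δλ = -174.1948° − -174.1940° = -0.0008°.
ΔN = Δφ × 111000 = 321.9 m; ΔE = Δλ × 111000 × cos(-16.9667°) = -0.0008 × 111000 × 0.956475 = -84.9 m.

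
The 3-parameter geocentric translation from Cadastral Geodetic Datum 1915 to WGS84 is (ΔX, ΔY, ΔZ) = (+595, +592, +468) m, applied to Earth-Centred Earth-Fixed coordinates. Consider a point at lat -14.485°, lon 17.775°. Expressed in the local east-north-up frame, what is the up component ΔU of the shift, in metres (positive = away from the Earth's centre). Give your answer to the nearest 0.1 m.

The local up (radial) axis is (cos φ cos λ, cos φ sin λ, sin φ), giving ΔU = 548.586 + 174.981 − 117.059 = 606.51 m.

ΔU = 606.5 m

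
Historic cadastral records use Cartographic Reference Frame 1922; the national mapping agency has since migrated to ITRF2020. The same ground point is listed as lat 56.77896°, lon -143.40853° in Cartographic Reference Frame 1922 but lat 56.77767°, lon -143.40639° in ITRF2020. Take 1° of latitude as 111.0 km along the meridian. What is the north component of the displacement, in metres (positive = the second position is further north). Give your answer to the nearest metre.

Δφ = 56.77767° − 56.77896° = -0.00129°; Δλ = -143.40639° − -143.40853° = +0.00214°.
ΔN = Δφ × 111000 = -143.2 m; ΔE = Δλ × 111000 × cos(56.77896°) = +0.00214 × 111000 × 0.547870 = 130.1 m.

ΔN = -143 m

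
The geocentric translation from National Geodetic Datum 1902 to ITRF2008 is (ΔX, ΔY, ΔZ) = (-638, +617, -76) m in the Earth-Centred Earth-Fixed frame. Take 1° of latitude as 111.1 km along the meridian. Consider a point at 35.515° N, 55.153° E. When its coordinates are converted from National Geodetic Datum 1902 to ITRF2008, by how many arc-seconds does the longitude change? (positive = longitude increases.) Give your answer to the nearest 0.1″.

sin φ = 0.580916, cos φ = 0.813963, sin λ = 0.820681, cos λ = 0.571387.
East component: ΔE = −sin λ·ΔX + cos λ·ΔY = −(0.820681)(-638) + (0.571387)(617) = 876.14 m.
1° of latitude spans 111100 m; at latitude φ, 1° of longitude spans that × cos φ = 90431.3 m, so Δλ = 876.14 / 90431.3 × 3600 = 34.878″.

Δλ = 34.9″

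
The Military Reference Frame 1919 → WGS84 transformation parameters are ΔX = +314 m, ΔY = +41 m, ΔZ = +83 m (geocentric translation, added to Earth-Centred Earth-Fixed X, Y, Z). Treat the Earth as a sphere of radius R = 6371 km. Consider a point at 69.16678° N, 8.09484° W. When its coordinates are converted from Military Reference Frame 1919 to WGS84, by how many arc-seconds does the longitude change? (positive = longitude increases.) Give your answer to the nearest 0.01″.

sin φ = 0.934620, cos φ = 0.355649, sin λ = -0.140812, cos λ = 0.990036.
East component: ΔE = −sin λ·ΔX + cos λ·ΔY = −(-0.140812)(314) + (0.990036)(41) = 84.81 m.
1° of latitude spans πR/180 = 111195 m; at latitude φ, 1° of longitude spans that × cos φ = 39546.4 m, so Δλ = 84.81 / 39546.4 × 3600 = 7.720″.

Δλ = 7.72″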